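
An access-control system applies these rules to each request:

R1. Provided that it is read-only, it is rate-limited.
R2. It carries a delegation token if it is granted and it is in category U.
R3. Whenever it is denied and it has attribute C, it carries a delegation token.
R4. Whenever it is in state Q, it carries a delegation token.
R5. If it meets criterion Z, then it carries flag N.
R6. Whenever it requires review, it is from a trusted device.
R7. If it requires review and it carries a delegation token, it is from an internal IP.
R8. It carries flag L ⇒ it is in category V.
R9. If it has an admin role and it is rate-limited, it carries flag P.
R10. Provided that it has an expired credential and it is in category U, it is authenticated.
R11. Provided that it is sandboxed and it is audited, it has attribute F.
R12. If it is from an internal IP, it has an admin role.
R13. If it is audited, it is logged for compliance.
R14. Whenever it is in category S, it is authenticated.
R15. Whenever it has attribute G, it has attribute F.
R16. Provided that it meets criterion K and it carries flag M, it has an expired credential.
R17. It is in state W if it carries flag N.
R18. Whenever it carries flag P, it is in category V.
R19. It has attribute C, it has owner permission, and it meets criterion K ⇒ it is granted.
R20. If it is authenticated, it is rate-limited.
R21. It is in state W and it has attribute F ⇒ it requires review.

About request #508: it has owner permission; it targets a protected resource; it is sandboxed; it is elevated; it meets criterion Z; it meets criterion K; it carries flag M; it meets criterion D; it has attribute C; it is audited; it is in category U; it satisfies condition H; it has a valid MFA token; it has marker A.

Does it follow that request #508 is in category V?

Yes

By R5 (it meets criterion Z): it carries flag N.
By R11 (it is sandboxed, it is audited): it has attribute F.
By R16 (it meets criterion K, it carries flag M): it has an expired credential.
By R17 (it carries flag N): it is in state W.
By R19 (it has attribute C, it has owner permission, it meets criterion K): it is granted.
By R21 (it is in state W, it has attribute F): it requires review.
By R2 (it is granted, it is in category U): it carries a delegation token.
By R7 (it requires review, it carries a delegation token): it is from an internal IP.
By R10 (it has an expired credential, it is in category U): it is authenticated.
By R12 (it is from an internal IP): it has an admin role.
By R20 (it is authenticated): it is rate-limited.
By R9 (it has an admin role, it is rate-limited): it carries flag P.
By R18 (it carries flag P): it is in category V.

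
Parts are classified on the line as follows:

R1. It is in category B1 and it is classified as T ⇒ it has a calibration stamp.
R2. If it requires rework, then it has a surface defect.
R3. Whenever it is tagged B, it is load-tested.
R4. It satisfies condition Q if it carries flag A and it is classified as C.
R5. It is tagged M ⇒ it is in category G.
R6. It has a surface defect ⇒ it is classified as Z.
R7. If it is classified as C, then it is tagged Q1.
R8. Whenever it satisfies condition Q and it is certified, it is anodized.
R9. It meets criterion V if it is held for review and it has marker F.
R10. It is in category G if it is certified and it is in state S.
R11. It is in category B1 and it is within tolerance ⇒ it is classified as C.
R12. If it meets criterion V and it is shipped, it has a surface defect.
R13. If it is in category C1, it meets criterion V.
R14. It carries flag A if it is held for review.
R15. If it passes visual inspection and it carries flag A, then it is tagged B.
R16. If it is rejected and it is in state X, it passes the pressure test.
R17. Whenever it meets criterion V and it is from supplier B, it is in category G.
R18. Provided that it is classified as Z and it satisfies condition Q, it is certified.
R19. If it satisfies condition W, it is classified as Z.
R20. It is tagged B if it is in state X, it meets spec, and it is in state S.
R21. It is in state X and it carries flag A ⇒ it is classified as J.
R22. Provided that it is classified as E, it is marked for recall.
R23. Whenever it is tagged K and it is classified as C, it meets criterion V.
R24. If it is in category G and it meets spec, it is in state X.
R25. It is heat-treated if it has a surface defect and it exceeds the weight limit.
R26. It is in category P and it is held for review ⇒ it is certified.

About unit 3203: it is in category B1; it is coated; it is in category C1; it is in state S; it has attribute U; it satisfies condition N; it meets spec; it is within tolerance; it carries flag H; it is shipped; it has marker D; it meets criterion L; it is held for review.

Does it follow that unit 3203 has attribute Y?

No

Forward chaining from the given facts derives: is classified as C, meets criterion V, carries flag A, satisfies condition Q, is tagged Q1, has a surface defect, is classified as Z, is certified, is anodized, is in category G, is in state X, is tagged B, is classified as J, is load-tested.
No rule has "it has attribute Y" as its conclusion, and it is not among the given facts.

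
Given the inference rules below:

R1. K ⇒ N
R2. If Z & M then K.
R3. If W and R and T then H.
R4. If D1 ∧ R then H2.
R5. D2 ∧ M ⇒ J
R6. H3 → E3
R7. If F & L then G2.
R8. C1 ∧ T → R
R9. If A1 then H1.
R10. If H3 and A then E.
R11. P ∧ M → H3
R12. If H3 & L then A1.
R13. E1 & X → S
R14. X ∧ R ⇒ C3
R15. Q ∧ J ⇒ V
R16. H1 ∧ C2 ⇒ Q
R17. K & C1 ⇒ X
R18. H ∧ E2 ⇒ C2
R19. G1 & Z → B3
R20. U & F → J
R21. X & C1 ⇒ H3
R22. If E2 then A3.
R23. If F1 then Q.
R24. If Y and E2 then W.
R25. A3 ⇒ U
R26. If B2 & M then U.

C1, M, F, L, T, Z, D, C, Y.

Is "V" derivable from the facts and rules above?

No

Forward chaining from the given facts derives: K, G2, R, X, H3, N, E3, A1, C3, H1.
The only rule concluding V is R15, which needs Q; that is never established.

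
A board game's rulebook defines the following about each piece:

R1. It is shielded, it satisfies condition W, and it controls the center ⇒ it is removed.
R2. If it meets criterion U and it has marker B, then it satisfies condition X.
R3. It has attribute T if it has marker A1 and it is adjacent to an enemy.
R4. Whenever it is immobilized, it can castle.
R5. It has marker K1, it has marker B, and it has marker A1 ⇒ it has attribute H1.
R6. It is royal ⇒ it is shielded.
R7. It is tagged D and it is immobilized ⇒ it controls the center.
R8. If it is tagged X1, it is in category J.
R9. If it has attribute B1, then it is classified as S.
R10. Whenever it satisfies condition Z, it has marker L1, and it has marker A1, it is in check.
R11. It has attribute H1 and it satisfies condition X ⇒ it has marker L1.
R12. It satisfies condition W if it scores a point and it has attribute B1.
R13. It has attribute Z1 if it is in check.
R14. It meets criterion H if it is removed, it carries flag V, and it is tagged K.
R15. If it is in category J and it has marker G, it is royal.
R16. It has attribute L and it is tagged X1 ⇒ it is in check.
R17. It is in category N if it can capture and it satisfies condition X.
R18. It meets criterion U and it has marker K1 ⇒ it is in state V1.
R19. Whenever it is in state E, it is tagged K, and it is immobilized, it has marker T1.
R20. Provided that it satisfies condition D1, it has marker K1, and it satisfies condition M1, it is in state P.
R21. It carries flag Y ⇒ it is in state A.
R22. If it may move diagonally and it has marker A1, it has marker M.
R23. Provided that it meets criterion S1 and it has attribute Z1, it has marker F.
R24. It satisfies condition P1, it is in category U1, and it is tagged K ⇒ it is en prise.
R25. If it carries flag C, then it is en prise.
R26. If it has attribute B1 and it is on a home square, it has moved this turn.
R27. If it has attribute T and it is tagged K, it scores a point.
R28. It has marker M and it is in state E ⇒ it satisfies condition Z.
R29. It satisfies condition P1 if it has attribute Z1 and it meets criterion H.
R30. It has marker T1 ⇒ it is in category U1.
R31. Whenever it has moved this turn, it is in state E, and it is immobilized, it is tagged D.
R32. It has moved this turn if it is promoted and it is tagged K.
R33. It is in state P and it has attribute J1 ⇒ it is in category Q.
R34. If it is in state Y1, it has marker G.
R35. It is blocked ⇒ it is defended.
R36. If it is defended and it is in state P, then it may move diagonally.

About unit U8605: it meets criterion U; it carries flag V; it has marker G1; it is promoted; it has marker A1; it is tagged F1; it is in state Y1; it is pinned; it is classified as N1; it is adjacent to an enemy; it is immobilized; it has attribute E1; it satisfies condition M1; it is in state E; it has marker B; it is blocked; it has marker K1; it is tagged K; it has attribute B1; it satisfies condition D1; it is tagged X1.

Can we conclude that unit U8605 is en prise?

By R2 (it meets criterion U, it has marker B): it satisfies condition X.
By R3 (it has marker A1, it is adjacent to an enemy): it has attribute T.
By R5 (it has marker K1, it has marker B, it has marker A1): it has attribute H1.
By R8 (it is tagged X1): it is in category J.
By R11 (it has attribute H1, it satisfies condition X): it has marker L1.
By R19 (it is in state E, it is tagged K, it is immobilized): it has marker T1.
By R20 (it satisfies condition D1, it has marker K1, it satisfies condition M1): it is in state P.
By R27 (it has attribute T, it is tagged K): it scores a point.
By R30 (it has marker T1): it is in category U1.
By R32 (it is promoted, it is tagged K): it has moved this turn.
By R34 (it is in state Y1): it has marker G.
By R35 (it is blocked): it is defended.
By R36 (it is defended, it is in state P): it may move diagonally.
By R12 (it scores a point, it has attribute B1): it satisfies condition W.
By R15 (it is in category J, it has marker G): it is royal.
By R22 (it may move diagonally, it has marker A1): it has marker M.
By R28 (it has marker M, it is in state E): it satisfies condition Z.
By R31 (it has moved this turn, it is in state E, it is immobilized): it is tagged D.
By R6 (it is royal): it is shielded.
By R7 (it is tagged D, it is immobilized): it controls the center.
By R10 (it satisfies condition Z, it has marker L1, it has marker A1): it is in check.
By R13 (it is in check): it has attribute Z1.
By R1 (it is shielded, it satisfies condition W, it controls the center): it is removed.
By R14 (it is removed, it carries flag V, it is tagged K): it meets criterion H.
By R29 (it has attribute Z1, it meets criterion H): it satisfies condition P1.
By R24 (it satisfies condition P1, it is in category U1, it is tagged K): it is en prise.

Yes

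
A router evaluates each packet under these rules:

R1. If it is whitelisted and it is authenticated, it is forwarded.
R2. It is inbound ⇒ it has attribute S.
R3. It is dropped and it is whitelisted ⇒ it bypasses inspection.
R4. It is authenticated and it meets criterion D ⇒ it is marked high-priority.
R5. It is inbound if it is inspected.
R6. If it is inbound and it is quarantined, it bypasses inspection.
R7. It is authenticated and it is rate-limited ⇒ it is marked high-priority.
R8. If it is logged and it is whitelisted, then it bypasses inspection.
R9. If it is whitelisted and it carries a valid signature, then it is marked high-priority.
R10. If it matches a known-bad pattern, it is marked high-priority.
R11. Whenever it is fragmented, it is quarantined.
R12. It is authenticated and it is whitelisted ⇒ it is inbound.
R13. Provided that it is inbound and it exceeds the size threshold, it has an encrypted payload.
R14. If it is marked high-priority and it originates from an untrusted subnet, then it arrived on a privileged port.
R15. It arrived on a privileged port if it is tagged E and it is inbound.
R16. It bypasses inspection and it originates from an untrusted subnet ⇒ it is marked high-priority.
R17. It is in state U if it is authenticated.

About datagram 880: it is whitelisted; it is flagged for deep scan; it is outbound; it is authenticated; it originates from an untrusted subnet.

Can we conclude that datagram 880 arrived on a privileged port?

No

Forward chaining from the given facts derives: is forwarded, is inbound, is in state U, has attribute S.
Rules concluding "it arrived on a privileged port": R14 needs "it is marked high-priority"; R15 needs "it is tagged E" — none of these are established.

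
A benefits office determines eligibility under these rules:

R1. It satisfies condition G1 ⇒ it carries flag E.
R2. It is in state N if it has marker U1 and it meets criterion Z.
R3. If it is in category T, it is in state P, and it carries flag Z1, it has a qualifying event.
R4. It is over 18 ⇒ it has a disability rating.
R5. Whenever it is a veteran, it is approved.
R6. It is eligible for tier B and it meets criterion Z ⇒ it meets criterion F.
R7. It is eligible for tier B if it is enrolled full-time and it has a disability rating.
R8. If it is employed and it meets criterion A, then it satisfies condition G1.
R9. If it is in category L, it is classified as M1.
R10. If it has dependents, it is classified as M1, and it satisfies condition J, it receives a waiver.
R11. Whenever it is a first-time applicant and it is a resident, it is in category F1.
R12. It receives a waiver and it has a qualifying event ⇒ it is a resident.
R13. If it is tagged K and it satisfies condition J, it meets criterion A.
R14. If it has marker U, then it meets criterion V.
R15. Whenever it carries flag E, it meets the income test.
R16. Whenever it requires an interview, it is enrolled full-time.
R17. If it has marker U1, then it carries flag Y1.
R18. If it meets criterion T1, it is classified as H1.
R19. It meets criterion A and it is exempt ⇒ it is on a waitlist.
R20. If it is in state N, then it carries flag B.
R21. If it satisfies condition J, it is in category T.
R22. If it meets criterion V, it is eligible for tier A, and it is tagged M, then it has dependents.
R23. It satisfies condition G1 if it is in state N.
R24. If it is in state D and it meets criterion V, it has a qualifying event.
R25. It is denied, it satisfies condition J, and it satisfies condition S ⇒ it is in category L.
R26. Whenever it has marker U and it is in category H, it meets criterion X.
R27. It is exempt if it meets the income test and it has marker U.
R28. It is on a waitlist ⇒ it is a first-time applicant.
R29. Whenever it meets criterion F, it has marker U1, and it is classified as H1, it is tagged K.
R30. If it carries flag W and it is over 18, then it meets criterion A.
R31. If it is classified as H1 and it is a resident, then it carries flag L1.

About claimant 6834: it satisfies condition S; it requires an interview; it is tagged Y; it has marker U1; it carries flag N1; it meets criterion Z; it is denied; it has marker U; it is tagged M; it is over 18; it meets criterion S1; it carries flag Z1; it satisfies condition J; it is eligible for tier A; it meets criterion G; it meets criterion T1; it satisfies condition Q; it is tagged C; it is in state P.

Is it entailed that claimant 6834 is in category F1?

By R2 (it has marker U1, it meets criterion Z): it is in state N.
By R4 (it is over 18): it has a disability rating.
By R14 (it has marker U): it meets criterion V.
By R16 (it requires an interview): it is enrolled full-time.
By R18 (it meets criterion T1): it is classified as H1.
By R21 (it satisfies condition J): it is in category T.
By R22 (it meets criterion V, it is eligible for tier A, it is tagged M): it has dependents.
By R23 (it is in state N): it satisfies condition G1.
By R25 (it is denied, it satisfies condition J, it satisfies condition S): it is in category L.
By R1 (it satisfies condition G1): it carries flag E.
By R3 (it is in category T, it is in state P, it carries flag Z1): it has a qualifying event.
By R7 (it is enrolled full-time, it has a disability rating): it is eligible for tier B.
By R9 (it is in category L): it is classified as M1.
By R10 (it has dependents, it is classified as M1, it satisfies condition J): it receives a waiver.
By R12 (it receives a waiver, it has a qualifying event): it is a resident.
By R15 (it carries flag E): it meets the income test.
By R27 (it meets the income test, it has marker U): it is exempt.
By R6 (it is eligible for tier B, it meets criterion Z): it meets criterion F.
By R29 (it meets criterion F, it has marker U1, it is classified as H1): it is tagged K.
By R13 (it is tagged K, it satisfies condition J): it meets criterion A.
By R19 (it meets criterion A, it is exempt): it is on a waitlist.
By R28 (it is on a waitlist): it is a first-time applicant.
By R11 (it is a first-time applicant, it is a resident): it is in category F1.

Yes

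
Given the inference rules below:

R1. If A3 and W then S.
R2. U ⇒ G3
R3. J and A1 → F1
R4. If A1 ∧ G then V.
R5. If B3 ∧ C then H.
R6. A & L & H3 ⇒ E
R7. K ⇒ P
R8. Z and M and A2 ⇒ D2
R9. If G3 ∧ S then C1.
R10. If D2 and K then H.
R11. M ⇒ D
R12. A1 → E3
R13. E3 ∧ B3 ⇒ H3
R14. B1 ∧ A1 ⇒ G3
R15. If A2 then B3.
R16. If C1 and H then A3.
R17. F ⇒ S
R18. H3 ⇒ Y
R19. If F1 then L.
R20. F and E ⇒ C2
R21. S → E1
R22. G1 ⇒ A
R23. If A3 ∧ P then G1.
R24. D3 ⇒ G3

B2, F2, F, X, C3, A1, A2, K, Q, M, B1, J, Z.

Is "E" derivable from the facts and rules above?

F1  (by R3: J, A1)
P  (by R7: K)
D2  (by R8: Z, M, A2)
H  (by R10: D2, K)
E3  (by R12: A1)
G3  (by R14: B1, A1)
B3  (by R15: A2)
S  (by R17: F)
L  (by R19: F1)
C1  (by R9: G3, S)
H3  (by R13: E3, B3)
A3  (by R16: C1, H)
G1  (by R23: A3, P)
A  (by R22: G1)
E  (by R6: A, L, H3)

Yes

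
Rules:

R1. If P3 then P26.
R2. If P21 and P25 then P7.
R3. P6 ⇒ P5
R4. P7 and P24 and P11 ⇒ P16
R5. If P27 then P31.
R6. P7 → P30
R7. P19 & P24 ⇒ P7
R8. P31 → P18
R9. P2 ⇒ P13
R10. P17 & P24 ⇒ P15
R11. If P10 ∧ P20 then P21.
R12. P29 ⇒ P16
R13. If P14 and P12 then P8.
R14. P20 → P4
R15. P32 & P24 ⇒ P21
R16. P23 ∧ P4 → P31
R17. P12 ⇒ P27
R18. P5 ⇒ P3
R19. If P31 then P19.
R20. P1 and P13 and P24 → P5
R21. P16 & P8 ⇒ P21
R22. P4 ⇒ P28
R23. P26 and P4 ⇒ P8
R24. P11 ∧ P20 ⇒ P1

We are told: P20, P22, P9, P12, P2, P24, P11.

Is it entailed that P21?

Yes

P13  (by R9: P2)
P4  (by R14: P20)
P27  (by R17: P12)
P1  (by R24: P11, P20)
P31  (by R5: P27)
P19  (by R19: P31)
P5  (by R20: P1, P13, P24)
P7  (by R7: P19, P24)
P3  (by R18: P5)
P26  (by R1: P3)
P16  (by R4: P7, P24, P11)
P8  (by R23: P26, P4)
P21  (by R21: P16, P8)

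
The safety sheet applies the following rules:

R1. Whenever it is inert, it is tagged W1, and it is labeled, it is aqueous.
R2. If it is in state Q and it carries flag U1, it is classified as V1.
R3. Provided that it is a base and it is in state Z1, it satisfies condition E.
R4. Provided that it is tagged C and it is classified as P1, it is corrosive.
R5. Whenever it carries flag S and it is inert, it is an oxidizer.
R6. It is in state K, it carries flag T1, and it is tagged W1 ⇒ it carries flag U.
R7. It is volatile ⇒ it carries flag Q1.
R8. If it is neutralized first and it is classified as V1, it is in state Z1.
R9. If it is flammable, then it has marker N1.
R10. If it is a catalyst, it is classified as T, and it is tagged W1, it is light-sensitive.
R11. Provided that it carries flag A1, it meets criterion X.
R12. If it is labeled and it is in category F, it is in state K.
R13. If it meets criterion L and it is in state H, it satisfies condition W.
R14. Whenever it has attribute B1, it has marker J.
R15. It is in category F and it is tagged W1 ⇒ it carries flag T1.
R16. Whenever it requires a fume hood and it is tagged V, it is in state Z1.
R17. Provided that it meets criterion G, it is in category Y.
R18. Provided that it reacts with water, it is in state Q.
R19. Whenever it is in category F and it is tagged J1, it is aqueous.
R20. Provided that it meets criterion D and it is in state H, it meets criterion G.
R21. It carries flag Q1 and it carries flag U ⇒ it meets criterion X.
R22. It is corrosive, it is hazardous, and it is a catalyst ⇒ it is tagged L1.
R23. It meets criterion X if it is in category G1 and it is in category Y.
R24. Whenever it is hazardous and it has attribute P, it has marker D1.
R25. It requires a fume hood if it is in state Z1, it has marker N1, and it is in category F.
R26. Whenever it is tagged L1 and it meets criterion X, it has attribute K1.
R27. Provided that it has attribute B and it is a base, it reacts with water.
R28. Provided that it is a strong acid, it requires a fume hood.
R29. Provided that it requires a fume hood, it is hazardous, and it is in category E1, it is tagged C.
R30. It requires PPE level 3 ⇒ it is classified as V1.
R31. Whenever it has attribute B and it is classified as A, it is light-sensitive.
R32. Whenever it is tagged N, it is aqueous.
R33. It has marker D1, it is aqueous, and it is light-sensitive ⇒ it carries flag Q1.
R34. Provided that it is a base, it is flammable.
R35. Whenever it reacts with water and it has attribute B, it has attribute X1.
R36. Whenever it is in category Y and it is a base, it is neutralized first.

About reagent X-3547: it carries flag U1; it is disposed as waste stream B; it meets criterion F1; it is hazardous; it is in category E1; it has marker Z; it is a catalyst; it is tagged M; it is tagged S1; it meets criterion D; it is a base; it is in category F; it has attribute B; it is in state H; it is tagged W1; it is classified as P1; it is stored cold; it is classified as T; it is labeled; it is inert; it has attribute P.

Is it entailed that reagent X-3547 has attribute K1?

Yes

By R1 (it is inert, it is tagged W1, it is labeled): it is aqueous.
By R10 (it is a catalyst, it is classified as T, it is tagged W1): it is light-sensitive.
By R12 (it is labeled, it is in category F): it is in state K.
By R15 (it is in category F, it is tagged W1): it carries flag T1.
By R20 (it meets criterion D, it is in state H): it meets criterion G.
By R24 (it is hazardous, it has attribute P): it has marker D1.
By R27 (it has attribute B, it is a base): it reacts with water.
By R33 (it has marker D1, it is aqueous, it is light-sensitive): it carries flag Q1.
By R34 (it is a base): it is flammable.
By R6 (it is in state K, it carries flag T1, it is tagged W1): it carries flag U.
By R9 (it is flammable): it has marker N1.
By R17 (it meets criterion G): it is in category Y.
By R18 (it reacts with water): it is in state Q.
By R21 (it carries flag Q1, it carries flag U): it meets criterion X.
By R36 (it is in category Y, it is a base): it is neutralized first.
By R2 (it is in state Q, it carries flag U1): it is classified as V1.
By R8 (it is neutralized first, it is classified as V1): it is in state Z1.
By R25 (it is in state Z1, it has marker N1, it is in category F): it requires a fume hood.
By R29 (it requires a fume hood, it is hazardous, it is in category E1): it is tagged C.
By R4 (it is tagged C, it is classified as P1): it is corrosive.
By R22 (it is corrosive, it is hazardous, it is a catalyst): it is tagged L1.
By R26 (it is tagged L1, it meets criterion X): it has attribute K1.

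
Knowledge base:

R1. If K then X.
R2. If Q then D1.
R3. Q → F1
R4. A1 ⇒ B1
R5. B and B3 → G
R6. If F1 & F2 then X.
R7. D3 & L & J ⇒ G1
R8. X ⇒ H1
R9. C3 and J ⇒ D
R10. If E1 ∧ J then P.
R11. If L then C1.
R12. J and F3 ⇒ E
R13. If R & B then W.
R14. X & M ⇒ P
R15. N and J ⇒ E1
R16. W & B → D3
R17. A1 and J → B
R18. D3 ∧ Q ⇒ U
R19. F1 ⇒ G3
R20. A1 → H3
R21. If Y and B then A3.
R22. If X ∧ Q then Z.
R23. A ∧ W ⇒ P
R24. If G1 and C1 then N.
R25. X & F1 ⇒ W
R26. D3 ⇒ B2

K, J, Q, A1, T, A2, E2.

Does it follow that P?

Forward chaining from the given facts derives: X, D1, F1, B1, H1, B, G3, H3, Z, W, D3, U, B2.
Rules concluding P: R10 needs E1; R14 needs M; R23 needs A — none of these are established.

No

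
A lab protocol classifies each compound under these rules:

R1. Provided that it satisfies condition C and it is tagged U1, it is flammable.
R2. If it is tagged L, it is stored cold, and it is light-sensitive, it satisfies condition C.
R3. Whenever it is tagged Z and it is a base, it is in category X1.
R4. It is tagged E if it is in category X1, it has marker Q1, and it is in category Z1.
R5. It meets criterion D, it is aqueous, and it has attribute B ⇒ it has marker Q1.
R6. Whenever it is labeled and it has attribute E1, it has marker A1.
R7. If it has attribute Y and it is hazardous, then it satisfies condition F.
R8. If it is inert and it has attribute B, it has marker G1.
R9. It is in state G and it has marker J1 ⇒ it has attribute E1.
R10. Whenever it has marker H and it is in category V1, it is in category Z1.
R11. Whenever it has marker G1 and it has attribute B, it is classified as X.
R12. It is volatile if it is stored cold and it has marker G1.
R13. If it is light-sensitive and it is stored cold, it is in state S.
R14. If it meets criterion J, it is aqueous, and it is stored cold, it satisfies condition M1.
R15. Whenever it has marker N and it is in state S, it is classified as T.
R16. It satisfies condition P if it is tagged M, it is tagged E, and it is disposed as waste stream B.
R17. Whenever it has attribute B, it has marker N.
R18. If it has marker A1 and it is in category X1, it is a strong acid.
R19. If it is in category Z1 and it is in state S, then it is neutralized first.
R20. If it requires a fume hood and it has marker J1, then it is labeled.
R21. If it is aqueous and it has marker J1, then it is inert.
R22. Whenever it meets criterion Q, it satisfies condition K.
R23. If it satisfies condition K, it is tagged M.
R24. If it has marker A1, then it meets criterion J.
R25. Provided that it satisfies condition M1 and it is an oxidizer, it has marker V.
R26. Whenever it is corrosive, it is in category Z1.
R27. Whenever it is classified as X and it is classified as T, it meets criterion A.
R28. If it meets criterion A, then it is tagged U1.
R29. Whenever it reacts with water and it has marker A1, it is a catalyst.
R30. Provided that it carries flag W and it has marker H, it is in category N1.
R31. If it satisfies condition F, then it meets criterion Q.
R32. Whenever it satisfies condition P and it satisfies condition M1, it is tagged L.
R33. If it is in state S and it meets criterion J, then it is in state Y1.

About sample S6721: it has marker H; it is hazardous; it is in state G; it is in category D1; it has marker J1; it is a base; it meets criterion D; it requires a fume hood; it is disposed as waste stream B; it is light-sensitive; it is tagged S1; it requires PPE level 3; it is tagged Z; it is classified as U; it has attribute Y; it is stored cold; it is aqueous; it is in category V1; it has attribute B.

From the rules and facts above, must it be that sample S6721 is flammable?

By R3 (it is tagged Z, it is a base): it is in category X1.
By R5 (it meets criterion D, it is aqueous, it has attribute B): it has marker Q1.
By R7 (it has attribute Y, it is hazardous): it satisfies condition F.
By R9 (it is in state G, it has marker J1): it has attribute E1.
By R10 (it has marker H, it is in category V1): it is in category Z1.
By R13 (it is light-sensitive, it is stored cold): it is in state S.
By R17 (it has attribute B): it has marker N.
By R20 (it requires a fume hood, it has marker J1): it is labeled.
By R21 (it is aqueous, it has marker J1): it is inert.
By R31 (it satisfies condition F): it meets criterion Q.
By R4 (it is in category X1, it has marker Q1, it is in category Z1): it is tagged E.
By R6 (it is labeled, it has attribute E1): it has marker A1.
By R8 (it is inert, it has attribute B): it has marker G1.
By R11 (it has marker G1, it has attribute B): it is classified as X.
By R15 (it has marker N, it is in state S): it is classified as T.
By R22 (it meets criterion Q): it satisfies condition K.
By R23 (it satisfies condition K): it is tagged M.
By R24 (it has marker A1): it meets criterion J.
By R27 (it is classified as X, it is classified as T): it meets criterion A.
By R28 (it meets criterion A): it is tagged U1.
By R14 (it meets criterion J, it is aqueous, it is stored cold): it satisfies condition M1.
By R16 (it is tagged M, it is tagged E, it is disposed as waste stream B): it satisfies condition P.
By R32 (it satisfies condition P, it satisfies condition M1): it is tagged L.
By R2 (it is tagged L, it is stored cold, it is light-sensitive): it satisfies condition C.
By R1 (it satisfies condition C, it is tagged U1): it is flammable.

Yes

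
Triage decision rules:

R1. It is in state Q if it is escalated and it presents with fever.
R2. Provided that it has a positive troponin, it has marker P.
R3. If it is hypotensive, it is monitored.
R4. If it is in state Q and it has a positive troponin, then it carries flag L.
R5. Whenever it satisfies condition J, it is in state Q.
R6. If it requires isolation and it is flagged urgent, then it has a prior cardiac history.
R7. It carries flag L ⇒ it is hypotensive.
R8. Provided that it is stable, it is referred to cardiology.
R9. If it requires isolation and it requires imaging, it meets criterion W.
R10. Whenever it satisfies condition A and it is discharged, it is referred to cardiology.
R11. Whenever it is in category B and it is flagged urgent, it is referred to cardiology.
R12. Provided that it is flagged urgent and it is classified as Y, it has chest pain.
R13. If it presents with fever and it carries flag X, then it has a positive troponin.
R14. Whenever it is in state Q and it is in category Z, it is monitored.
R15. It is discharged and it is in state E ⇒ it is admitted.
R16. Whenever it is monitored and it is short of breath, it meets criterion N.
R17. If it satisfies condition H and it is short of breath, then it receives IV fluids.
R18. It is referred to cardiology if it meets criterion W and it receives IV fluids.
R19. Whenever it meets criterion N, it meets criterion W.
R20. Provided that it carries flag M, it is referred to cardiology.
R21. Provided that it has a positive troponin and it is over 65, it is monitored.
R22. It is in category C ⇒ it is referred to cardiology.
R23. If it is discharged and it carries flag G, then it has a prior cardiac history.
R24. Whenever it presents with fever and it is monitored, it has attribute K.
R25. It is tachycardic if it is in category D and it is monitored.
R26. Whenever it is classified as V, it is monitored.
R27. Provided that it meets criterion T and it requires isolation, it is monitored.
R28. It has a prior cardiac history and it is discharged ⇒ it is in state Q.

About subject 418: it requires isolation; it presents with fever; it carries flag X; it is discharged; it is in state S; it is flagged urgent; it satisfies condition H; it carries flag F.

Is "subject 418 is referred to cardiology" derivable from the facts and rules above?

No

Forward chaining from the given facts derives: has a prior cardiac history, has a positive troponin, is in state Q, has marker P, carries flag L, is hypotensive, is monitored, has attribute K.
Rules concluding "it is referred to cardiology": R8 needs "it is stable"; R10 needs "it satisfies condition A"; R11 needs "it is in category B"; R18 needs "it meets criterion W"; R20 needs "it carries flag M"; R22 needs "it is in category C" — none of these are established.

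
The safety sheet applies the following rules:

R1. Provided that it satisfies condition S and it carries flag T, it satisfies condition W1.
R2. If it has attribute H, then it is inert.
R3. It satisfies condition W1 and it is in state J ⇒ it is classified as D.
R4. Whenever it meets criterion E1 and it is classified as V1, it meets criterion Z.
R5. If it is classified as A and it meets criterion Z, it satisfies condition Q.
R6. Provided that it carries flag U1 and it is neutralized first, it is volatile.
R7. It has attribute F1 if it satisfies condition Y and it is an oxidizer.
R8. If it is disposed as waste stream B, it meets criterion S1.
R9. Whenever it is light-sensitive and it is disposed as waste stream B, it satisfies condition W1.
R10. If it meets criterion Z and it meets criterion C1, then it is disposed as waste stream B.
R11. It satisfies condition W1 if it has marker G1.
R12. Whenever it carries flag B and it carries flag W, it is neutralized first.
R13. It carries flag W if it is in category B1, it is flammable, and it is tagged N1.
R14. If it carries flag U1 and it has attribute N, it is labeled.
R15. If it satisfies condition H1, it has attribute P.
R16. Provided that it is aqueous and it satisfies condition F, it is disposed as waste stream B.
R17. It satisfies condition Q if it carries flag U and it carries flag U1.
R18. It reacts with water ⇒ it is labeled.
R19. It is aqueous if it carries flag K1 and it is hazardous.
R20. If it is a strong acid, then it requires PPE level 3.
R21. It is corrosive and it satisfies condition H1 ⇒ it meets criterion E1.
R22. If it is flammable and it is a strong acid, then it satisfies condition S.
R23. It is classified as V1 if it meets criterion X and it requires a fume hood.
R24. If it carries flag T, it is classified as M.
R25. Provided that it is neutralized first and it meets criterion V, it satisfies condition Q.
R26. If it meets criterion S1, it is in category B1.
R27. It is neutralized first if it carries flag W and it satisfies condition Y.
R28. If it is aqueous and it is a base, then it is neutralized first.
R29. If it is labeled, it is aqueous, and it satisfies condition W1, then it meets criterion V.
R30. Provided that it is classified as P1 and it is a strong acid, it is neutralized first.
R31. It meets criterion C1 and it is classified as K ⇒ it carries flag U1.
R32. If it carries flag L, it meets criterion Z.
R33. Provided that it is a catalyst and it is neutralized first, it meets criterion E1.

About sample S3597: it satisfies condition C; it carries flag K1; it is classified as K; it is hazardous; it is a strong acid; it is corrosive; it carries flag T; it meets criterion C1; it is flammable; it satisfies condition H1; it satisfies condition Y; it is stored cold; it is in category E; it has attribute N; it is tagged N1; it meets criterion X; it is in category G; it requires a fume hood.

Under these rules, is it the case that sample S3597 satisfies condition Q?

Yes

By R19 (it carries flag K1, it is hazardous): it is aqueous.
By R21 (it is corrosive, it satisfies condition H1): it meets criterion E1.
By R22 (it is flammable, it is a strong acid): it satisfies condition S.
By R23 (it meets criterion X, it requires a fume hood): it is classified as V1.
By R31 (it meets criterion C1, it is classified as K): it carries flag U1.
By R1 (it satisfies condition S, it carries flag T): it satisfies condition W1.
By R4 (it meets criterion E1, it is classified as V1): it meets criterion Z.
By R10 (it meets criterion Z, it meets criterion C1): it is disposed as waste stream B.
By R14 (it carries flag U1, it has attribute N): it is labeled.
By R29 (it is labeled, it is aqueous, it satisfies condition W1): it meets criterion V.
By R8 (it is disposed as waste stream B): it meets criterion S1.
By R26 (it meets criterion S1): it is in category B1.
By R13 (it is in category B1, it is flammable, it is tagged N1): it carries flag W.
By R27 (it carries flag W, it satisfies condition Y): it is neutralized first.
By R25 (it is neutralized first, it meets criterion V): it satisfies condition Q.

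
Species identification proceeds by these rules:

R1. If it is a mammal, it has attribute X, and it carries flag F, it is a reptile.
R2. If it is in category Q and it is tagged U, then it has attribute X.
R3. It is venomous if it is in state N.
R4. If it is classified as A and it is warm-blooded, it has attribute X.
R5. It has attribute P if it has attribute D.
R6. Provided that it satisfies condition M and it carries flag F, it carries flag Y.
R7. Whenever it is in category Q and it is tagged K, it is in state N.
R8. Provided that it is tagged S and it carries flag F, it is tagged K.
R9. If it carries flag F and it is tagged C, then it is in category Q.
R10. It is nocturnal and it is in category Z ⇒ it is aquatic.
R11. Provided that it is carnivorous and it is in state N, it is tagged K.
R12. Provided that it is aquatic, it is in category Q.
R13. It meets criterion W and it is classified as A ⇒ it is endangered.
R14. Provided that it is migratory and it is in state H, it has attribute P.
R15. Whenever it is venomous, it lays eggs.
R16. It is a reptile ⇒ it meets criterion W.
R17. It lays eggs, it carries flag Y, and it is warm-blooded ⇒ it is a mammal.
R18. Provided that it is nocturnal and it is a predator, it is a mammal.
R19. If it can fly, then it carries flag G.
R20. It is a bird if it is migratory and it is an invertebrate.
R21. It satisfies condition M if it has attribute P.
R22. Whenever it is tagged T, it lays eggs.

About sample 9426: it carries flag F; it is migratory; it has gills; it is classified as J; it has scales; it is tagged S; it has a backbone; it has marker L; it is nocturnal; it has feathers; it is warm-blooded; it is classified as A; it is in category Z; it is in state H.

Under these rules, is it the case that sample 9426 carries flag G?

No

Forward chaining from the given facts derives: has attribute X, is tagged K, is aquatic, is in category Q, has attribute P, satisfies condition M, carries flag Y, is in state N, is venomous, lays eggs, is a mammal, is a reptile, meets criterion W, is endangered.
The only rule concluding "it carries flag G" is R19, which needs "it can fly"; that is never established.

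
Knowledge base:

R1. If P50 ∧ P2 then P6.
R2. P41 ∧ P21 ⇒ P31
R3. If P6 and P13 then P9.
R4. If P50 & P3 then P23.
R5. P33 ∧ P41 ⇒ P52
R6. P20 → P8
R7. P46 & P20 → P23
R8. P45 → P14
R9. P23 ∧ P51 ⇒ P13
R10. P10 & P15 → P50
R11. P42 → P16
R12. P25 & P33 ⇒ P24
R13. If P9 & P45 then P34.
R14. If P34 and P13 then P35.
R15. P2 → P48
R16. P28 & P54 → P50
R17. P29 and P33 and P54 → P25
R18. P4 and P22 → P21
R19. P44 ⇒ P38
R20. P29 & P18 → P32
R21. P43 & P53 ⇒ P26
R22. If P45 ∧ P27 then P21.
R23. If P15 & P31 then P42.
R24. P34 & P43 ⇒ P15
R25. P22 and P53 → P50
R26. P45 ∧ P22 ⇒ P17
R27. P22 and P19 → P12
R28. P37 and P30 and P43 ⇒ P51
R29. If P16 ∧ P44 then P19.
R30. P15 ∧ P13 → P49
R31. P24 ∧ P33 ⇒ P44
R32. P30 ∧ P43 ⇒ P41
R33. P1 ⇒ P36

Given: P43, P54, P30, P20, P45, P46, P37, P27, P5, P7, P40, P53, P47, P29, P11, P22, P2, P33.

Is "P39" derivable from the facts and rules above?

Forward chaining from the given facts derives: P8, P23, P14, P48, P25, P26, P21, P50, P17, P51, P41, P6, P31, P52, P13, P24, P44, P9, P34, P35, P38, P15, P49, P42, P16, P19, P12.
No rule has P39 as its conclusion, and it is not among the given facts.

No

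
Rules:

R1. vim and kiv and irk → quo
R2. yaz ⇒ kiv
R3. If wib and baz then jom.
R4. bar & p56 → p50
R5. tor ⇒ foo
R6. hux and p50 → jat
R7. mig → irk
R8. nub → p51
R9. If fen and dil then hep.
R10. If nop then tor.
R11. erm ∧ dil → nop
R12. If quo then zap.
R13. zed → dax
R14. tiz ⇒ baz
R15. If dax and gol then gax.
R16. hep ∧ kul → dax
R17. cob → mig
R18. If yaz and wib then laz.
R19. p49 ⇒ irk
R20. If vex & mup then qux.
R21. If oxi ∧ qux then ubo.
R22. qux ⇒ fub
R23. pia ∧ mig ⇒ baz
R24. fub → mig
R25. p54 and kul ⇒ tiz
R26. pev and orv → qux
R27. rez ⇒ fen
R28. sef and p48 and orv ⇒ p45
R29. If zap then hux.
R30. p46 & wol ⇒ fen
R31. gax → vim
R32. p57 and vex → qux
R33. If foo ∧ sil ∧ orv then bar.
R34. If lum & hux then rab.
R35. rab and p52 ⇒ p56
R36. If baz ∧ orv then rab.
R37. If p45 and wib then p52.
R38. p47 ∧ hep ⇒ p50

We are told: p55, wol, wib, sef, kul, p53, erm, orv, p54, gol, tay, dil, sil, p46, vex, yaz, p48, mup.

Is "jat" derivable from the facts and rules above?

kiv  (by R2: yaz)
nop  (by R11: erm, dil)
qux  (by R20: vex, mup)
fub  (by R22: qux)
mig  (by R24: fub)
tiz  (by R25: p54, kul)
p45  (by R28: sef, p48, orv)
fen  (by R30: p46, wol)
p52  (by R37: p45, wib)
irk  (by R7: mig)
hep  (by R9: fen, dil)
tor  (by R10: nop)
baz  (by R14: tiz)
dax  (by R16: hep, kul)
rab  (by R36: baz, orv)
foo  (by R5: tor)
gax  (by R15: dax, gol)
vim  (by R31: gax)
bar  (by R33: foo, sil, orv)
p56  (by R35: rab, p52)
quo  (by R1: vim, kiv, irk)
p50  (by R4: bar, p56)
zap  (by R12: quo)
hux  (by R29: zap)
jat  (by R6: hux, p50)

Yes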